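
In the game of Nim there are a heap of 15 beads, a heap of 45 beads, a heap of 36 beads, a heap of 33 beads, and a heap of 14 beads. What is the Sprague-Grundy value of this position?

41

Bitwise XOR of the heap sizes:
  001111  (15)
  101101  (45)
  100100  (36)
  100001  (33)
  001110  (14)
  ------
  101001  (41)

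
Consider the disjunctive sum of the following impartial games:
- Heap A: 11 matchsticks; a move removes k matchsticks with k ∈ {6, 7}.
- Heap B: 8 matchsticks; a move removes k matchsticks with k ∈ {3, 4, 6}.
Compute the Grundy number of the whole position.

Grundy values for heap A (subtraction set {6, 7}):
g(0) = mex{} = 0
g(1) = mex{} = 0
g(2) = mex{} = 0
g(3) = mex{} = 0
g(4) = mex{} = 0
g(5) = mex{} = 0
g(6) = mex{0} = 1
g(7) = mex{0} = 1
g(8) = mex{0} = 1
g(9) = mex{0} = 1
g(10) = mex{0} = 1
g(11) = mex{0} = 1
So g(11) = 1.
For heap B, compute g(0), g(1), … with moves {3, 4, 6}:
k:     0  1  2  3  4  5  6  7  8
g(k):  0  0  0  1  1  1  2  2  2
So g(8) = 2.
The value of a disjunctive sum is the nim-sum of the parts.
Combined value = 1 XOR 2 = 3.

3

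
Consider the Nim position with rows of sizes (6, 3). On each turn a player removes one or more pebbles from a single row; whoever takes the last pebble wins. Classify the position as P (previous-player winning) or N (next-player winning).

N-position

Nim-sum: 6 ⊕ 3 = 5.
The nim-sum is 5 ≠ 0, so this is an N-position: the player to move can win.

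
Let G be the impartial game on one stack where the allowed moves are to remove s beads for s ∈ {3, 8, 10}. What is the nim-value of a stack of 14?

Grundy values for subtraction set {3, 8, 10}:
g(0) = mex{} = 0
g(1) = mex{} = 0
g(2) = mex{} = 0
g(3) = mex{0} = 1
g(4) = mex{0} = 1
g(5) = mex{0} = 1
g(6) = mex{1} = 0
g(7) = mex{1} = 0
g(8) = mex{0,1} = 2
g(9) = mex{0} = 1
g(10) = mex{0} = 1
g(11) = mex{0,1,2} = 3
g(12) = mex{0,1} = 2
g(13) = mex{1} = 0
g(14) = mex{0,1,3} = 2
So g(14) = 2.

2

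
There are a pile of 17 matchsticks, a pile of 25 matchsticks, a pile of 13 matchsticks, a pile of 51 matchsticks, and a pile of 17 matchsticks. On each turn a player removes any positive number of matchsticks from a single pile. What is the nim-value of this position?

39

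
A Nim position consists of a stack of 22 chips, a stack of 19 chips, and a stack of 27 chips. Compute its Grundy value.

30

Compute the nim-sum pairwise:
22 ⊕ 19 = 5
5 ⊕ 27 = 30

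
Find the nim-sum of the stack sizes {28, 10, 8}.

30

Nim-sum: 28 XOR 10 XOR 8 = 30.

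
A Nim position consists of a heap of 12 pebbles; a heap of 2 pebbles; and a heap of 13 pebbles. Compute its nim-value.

3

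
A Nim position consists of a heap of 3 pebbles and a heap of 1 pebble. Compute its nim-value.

Bitwise XOR of the heap sizes:
  11  (3)
  01  (1)
  --
  10  (2)

2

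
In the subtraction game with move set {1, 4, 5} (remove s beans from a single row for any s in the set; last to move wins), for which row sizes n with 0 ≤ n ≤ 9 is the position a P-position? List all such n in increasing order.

0, 2, 8

Grundy values for subtraction set {1, 4, 5}:
g(0) = mex{} = 0
g(1) = mex{0} = 1
g(2) = mex{1} = 0
g(3) = mex{0} = 1
g(4) = mex{0,1} = 2
g(5) = mex{0,1,2} = 3
g(6) = mex{0,1,3} = 2
g(7) = mex{0,1,2} = 3
g(8) = mex{1,2,3} = 0
g(9) = mex{0,2,3} = 1
The P-positions (g = 0) in 0..9 are 0, 2, 8.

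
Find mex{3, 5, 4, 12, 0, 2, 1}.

The values 0, 1, 2, 3, 4, 5 are all present; 6 is the first non-negative integer missing from the set.

6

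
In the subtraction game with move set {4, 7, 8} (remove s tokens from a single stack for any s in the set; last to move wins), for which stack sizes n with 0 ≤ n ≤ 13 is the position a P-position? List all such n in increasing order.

Compute g(0), g(1), … for moves {4, 7, 8}:
k:     0  1  2  3  4  5  6  7  8  9 10 11 12 13
g(k):  0  0  0  0  1  1  1  1  2  2  2  2  0  0
The P-positions (g = 0) in 0..13 are 0, 1, 2, 3, 12, 13.

0, 1, 2, 3, 12, 13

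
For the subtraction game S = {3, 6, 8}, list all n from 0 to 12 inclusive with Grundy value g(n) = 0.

0, 1, 2, 11, 12

Grundy values for subtraction set {3, 6, 8}:
g(0) = mex{} = 0
g(1) = mex{} = 0
g(2) = mex{} = 0
g(3) = mex{0} = 1
g(4) = mex{0} = 1
g(5) = mex{0} = 1
g(6) = mex{0,1} = 2
g(7) = mex{0,1} = 2
g(8) = mex{0,1} = 2
g(9) = mex{0,1,2} = 3
g(10) = mex{0,1,2} = 3
g(11) = mex{1,2} = 0
g(12) = mex{1,2,3} = 0
The P-positions (g = 0) in 0..12 are 0, 1, 2, 11, 12.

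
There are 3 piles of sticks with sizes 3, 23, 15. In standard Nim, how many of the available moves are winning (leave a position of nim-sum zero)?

Write each in binary and XOR column by column:
  00011  (3)
  10111  (23)
  01111  (15)
  -----
  11011  (27)
The overall nim-sum is X = 27. A pile of size p has a winning move iff p XOR X < p (reduce it to p XOR X).
  3: 3 XOR 27 = 24 ≥ 3 — no move.
  23: 23 XOR 27 = 12 < 23 — winning move (to 12).
  15: 15 XOR 27 = 20 ≥ 15 — no move.
That gives 1 winning move.

1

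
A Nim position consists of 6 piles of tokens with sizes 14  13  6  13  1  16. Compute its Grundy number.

Nim-sum: 14 ^ 13 ^ 6 ^ 13 ^ 1 ^ 16 = 25.

25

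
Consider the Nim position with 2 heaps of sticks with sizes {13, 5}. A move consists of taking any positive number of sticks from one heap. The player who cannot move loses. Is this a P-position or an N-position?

In binary:
  1101  (13)
  0101  (5)
  ----
  1000  (8)
The nim-sum is 8 ≠ 0, so this is an N-position: the player to move can win.

N-position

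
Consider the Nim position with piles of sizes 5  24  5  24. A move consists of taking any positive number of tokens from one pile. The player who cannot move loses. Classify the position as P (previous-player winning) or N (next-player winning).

Compute the nim-sum pairwise:
5 XOR 24 = 29
29 XOR 5 = 24
24 XOR 24 = 0
The nim-sum is 0, so this is a P-position: the player to move is in a losing position under optimal play.

P-position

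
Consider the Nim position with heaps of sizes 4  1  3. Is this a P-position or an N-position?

N-position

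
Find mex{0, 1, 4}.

The values 0, 1 are all present; 2 is the first non-negative integer missing from the set.

2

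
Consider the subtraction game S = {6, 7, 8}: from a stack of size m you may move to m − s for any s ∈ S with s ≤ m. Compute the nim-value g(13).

Build the Grundy sequence with g(k) = mex{g(k−s) : s ∈ {6, 7, 8}, s ≤ k}:
k:     0  1  2  3  4  5  6  7  8  9 10 11 12 13
g(k):  0  0  0  0  0  0  1  1  1  1  1  1  2  2
So g(13) = 2.

2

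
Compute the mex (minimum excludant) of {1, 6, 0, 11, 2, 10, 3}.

The values 0, 1, 2, 3 are all present; 4 is the first non-negative integer missing from the set.

4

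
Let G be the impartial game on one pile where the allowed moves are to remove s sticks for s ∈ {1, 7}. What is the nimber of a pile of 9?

Grundy values for subtraction set {1, 7}:
k:     0  1  2  3  4  5  6  7  8  9
g(k):  0  1  0  1  0  1  0  1  0  1
So g(9) = 1.

1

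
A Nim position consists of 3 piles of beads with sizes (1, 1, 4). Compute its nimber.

4

Bitwise XOR of the heap sizes:
  001  (1)
  001  (1)
  100  (4)
  ---
  100  (4)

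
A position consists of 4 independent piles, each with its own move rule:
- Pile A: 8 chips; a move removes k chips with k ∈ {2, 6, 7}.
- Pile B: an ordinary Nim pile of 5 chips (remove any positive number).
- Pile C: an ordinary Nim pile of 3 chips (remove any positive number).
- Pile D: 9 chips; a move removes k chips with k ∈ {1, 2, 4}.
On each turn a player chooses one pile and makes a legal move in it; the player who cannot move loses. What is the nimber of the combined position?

4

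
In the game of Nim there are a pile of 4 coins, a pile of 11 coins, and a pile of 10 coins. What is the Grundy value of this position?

Compute the nim-sum pairwise:
4 ⊕ 11 = 15
15 ⊕ 10 = 5

5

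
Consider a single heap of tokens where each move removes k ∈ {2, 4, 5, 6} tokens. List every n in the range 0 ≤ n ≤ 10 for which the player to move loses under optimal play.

0, 1, 8, 9

Build the Grundy sequence with g(k) = mex{g(k−s) : s ∈ {2, 4, 5, 6}, s ≤ k}:
k:     0  1  2  3  4  5  6  7  8  9 10
g(k):  0  0  1  1  2  2  3  3  0  0  1
The P-positions (g = 0) in 0..10 are 0, 1, 8, 9.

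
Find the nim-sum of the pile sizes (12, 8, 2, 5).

3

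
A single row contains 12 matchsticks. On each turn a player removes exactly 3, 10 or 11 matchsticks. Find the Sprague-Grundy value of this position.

2

Compute g(0), g(1), … for moves {3, 10, 11}:
g(0) = mex{} = 0
g(1) = mex{} = 0
g(2) = mex{} = 0
g(3) = mex{0} = 1
g(4) = mex{0} = 1
g(5) = mex{0} = 1
g(6) = mex{1} = 0
g(7) = mex{1} = 0
g(8) = mex{1} = 0
g(9) = mex{0} = 1
g(10) = mex{0} = 1
g(11) = mex{0} = 1
g(12) = mex{0,1} = 2
So g(12) = 2.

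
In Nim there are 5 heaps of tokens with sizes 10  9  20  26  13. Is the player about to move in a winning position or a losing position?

Bitwise XOR of the heap sizes:
  01010  (10)
  01001  (9)
  10100  (20)
  11010  (26)
  01101  (13)
  -----
  00000  (0)
The nim-sum is 0, so this is a P-position: the player to move is in a losing position under optimal play.

Losing position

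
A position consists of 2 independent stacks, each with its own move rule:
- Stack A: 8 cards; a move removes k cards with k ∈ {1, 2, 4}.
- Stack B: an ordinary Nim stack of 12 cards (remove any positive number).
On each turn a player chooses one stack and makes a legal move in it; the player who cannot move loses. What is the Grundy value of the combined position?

Build the Grundy sequence for stack A with g(k) = mex{g(k−s) : s ∈ {1, 2, 4}, s ≤ k}:
k:     0  1  2  3  4  5  6  7  8
g(k):  0  1  2  0  1  2  0  1  2
So g(8) = 2.
Stack B is a plain Nim stack of size 12, so its Grundy value is 12.
By the Sprague-Grundy theorem, the Grundy value of a sum of independent games is the XOR of the component values.
Combined value = 2 ⊕ 12 = 14.

14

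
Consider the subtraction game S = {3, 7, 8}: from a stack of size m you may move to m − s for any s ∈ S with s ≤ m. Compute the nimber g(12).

Grundy values for subtraction set {3, 7, 8}:
g(0) = mex{} = 0
g(1) = mex{} = 0
g(2) = mex{} = 0
g(3) = mex{0} = 1
g(4) = mex{0} = 1
g(5) = mex{0} = 1
g(6) = mex{1} = 0
g(7) = mex{0,1} = 2
g(8) = mex{0,1} = 2
g(9) = mex{0} = 1
g(10) = mex{0,1,2} = 3
g(11) = mex{1,2} = 0
g(12) = mex{1} = 0
So g(12) = 0.

0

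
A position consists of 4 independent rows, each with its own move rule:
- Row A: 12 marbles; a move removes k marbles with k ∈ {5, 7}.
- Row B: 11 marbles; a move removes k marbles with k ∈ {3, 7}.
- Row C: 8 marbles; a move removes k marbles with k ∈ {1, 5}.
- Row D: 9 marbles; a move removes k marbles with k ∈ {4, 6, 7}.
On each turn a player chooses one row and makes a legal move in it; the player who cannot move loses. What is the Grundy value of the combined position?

2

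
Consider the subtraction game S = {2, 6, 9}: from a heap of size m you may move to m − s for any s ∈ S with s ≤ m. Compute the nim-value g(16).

0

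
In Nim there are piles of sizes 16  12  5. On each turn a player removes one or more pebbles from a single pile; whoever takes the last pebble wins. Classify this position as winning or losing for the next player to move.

Compute the nim-sum pairwise:
16 ⊕ 12 = 28
28 ⊕ 5 = 25
The nim-sum is 25 ≠ 0, so this is an N-position: the player to move can win.

Winning position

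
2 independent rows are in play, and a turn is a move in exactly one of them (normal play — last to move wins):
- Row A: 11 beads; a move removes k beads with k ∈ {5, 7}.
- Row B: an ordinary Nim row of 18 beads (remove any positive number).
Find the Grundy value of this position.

Build the Grundy sequence for row A with g(k) = mex{g(k−s) : s ∈ {5, 7}, s ≤ k}:
g(0) = mex{} = 0
g(1) = mex{} = 0
g(2) = mex{} = 0
g(3) = mex{} = 0
g(4) = mex{} = 0
g(5) = mex{0} = 1
g(6) = mex{0} = 1
g(7) = mex{0} = 1
g(8) = mex{0} = 1
g(9) = mex{0} = 1
g(10) = mex{0,1} = 2
g(11) = mex{0,1} = 2
So g(11) = 2.
Row B is a plain Nim row of size 18, so its Grundy value is 18.
By the Sprague-Grundy theorem, the Grundy value of a sum of independent games is the XOR of the component values.
Combined value = 2 ⊕ 18 = 16.

16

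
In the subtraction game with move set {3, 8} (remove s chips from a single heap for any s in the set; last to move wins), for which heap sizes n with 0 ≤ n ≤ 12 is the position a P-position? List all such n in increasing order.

0, 1, 2, 6, 7, 11, 12

Compute g(0), g(1), … for moves {3, 8}:
g(0) = mex{} = 0
g(1) = mex{} = 0
g(2) = mex{} = 0
g(3) = mex{0} = 1
g(4) = mex{0} = 1
g(5) = mex{0} = 1
g(6) = mex{1} = 0
g(7) = mex{1} = 0
g(8) = mex{0,1} = 2
g(9) = mex{0} = 1
g(10) = mex{0} = 1
g(11) = mex{1,2} = 0
g(12) = mex{1} = 0
The P-positions (g = 0) in 0..12 are 0, 1, 2, 6, 7, 11, 12.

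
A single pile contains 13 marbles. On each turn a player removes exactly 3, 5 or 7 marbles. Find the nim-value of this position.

1

Grundy values for subtraction set {3, 5, 7}:
k:     0  1  2  3  4  5  6  7  8  9 10 11 12 13
g(k):  0  0  0  1  1  1  2  2  2  3  0  0  0  1
So g(13) = 1.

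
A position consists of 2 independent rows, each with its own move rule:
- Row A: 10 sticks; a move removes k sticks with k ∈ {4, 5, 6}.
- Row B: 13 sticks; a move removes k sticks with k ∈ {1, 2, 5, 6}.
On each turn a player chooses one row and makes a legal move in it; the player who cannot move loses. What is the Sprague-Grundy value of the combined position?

3

Build the Grundy sequence for row A with g(k) = mex{g(k−s) : s ∈ {4, 5, 6}, s ≤ k}:
k:     0  1  2  3  4  5  6  7  8  9 10
g(k):  0  0  0  0  1  1  1  1  2  2  0
So g(10) = 0.
Build the Grundy sequence for row B with g(k) = mex{g(k−s) : s ∈ {1, 2, 5, 6}, s ≤ k}:
g(0) = mex{} = 0
g(1) = mex{0} = 1
g(2) = mex{0,1} = 2
g(3) = mex{1,2} = 0
g(4) = mex{0,2} = 1
g(5) = mex{0,1} = 2
g(6) = mex{0,1,2} = 3
g(7) = mex{1,2,3} = 0
g(8) = mex{0,2,3} = 1
g(9) = mex{0,1} = 2
g(10) = mex{1,2} = 0
g(11) = mex{0,2,3} = 1
g(12) = mex{0,1,3} = 2
g(13) = mex{0,1,2} = 3
So g(13) = 3.
By the Sprague-Grundy theorem, the Grundy value of a sum of independent games is the XOR of the component values.
Combined value = 0 XOR 3 = 3.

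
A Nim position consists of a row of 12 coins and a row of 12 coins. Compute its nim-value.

0

Nim-sum: 12 ⊕ 12 = 0.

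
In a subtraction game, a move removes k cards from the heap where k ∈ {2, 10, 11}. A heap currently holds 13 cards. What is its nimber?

0

Build the Grundy sequence with g(k) = mex{g(k−s) : s ∈ {2, 10, 11}, s ≤ k}:
k:     0  1  2  3  4  5  6  7  8  9 10 11 12 13
g(k):  0  0  1  1  0  0  1  1  0  0  1  1  2  0
So g(13) = 0.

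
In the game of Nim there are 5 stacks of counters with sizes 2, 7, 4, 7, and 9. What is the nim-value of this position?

Nim-sum: 2 ⊕ 7 ⊕ 4 ⊕ 7 ⊕ 9 = 15.

15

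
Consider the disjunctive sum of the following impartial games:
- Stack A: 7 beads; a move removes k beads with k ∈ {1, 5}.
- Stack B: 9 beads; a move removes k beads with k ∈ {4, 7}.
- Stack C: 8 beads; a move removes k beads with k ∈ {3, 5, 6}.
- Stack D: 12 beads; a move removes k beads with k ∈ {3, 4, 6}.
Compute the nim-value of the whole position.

0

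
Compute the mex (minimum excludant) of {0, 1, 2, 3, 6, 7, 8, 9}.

The values 0, 1, 2, 3 are all present; 4 is the first non-negative integer missing from the set.

4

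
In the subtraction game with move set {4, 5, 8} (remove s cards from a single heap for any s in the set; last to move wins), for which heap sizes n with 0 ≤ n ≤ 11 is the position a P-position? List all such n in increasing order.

Compute g(0), g(1), … for moves {4, 5, 8}:
g(0) = mex{} = 0
g(1) = mex{} = 0
g(2) = mex{} = 0
g(3) = mex{} = 0
g(4) = mex{0} = 1
g(5) = mex{0} = 1
g(6) = mex{0} = 1
g(7) = mex{0} = 1
g(8) = mex{0,1} = 2
g(9) = mex{0,1} = 2
g(10) = mex{0,1} = 2
g(11) = mex{0,1} = 2
The P-positions (g = 0) in 0..11 are 0, 1, 2, 3.

0, 1, 2, 3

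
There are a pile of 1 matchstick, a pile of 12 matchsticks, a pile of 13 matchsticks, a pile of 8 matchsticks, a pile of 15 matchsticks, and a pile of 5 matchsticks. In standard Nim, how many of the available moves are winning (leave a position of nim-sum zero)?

1

Write each in binary and XOR column by column:
  0001  (1)
  1100  (12)
  1101  (13)
  1000  (8)
  1111  (15)
  0101  (5)
  ----
  0010  (2)
The overall nim-sum is X = 2. A pile of size p has a winning move iff p XOR X < p (reduce it to p XOR X).
  1: 1 XOR 2 = 3 ≥ 1 — no move.
  12: 12 XOR 2 = 14 ≥ 12 — no move.
  13: 13 XOR 2 = 15 ≥ 13 — no move.
  8: 8 XOR 2 = 10 ≥ 8 — no move.
  15: 15 XOR 2 = 13 < 15 — winning move (to 13).
  5: 5 XOR 2 = 7 ≥ 5 — no move.
That gives 1 winning move.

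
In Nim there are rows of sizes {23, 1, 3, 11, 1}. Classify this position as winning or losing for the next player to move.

Winning position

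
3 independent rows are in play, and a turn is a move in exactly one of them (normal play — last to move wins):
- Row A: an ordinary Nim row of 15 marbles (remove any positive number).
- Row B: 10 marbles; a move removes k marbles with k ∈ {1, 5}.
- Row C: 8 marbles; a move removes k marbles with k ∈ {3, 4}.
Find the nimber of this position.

Row A is a plain Nim row of size 15, so its Grundy value is 15.
Grundy values for row B (subtraction set {1, 5}):
g(0) = mex{} = 0
g(1) = mex{0} = 1
g(2) = mex{1} = 0
g(3) = mex{0} = 1
g(4) = mex{1} = 0
g(5) = mex{0} = 1
g(6) = mex{1} = 0
g(7) = mex{0} = 1
g(8) = mex{1} = 0
g(9) = mex{0} = 1
g(10) = mex{1} = 0
So g(10) = 0.
For row C, compute g(0), g(1), … with moves {3, 4}:
k:     0  1  2  3  4  5  6  7  8
g(k):  0  0  0  1  1  1  2  0  0
So g(8) = 0.
By the Sprague-Grundy theorem, the Grundy value of a sum of independent games is the XOR of the component values.
Combined value = 15 ⊕ 0 ⊕ 0 = 15.

15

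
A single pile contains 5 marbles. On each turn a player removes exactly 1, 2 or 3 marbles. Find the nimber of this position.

1

Compute g(0), g(1), … for moves {1, 2, 3}:
g(0) = mex{} = 0
g(1) = mex{0} = 1
g(2) = mex{0,1} = 2
g(3) = mex{0,1,2} = 3
g(4) = mex{1,2,3} = 0
g(5) = mex{0,2,3} = 1
So g(5) = 1.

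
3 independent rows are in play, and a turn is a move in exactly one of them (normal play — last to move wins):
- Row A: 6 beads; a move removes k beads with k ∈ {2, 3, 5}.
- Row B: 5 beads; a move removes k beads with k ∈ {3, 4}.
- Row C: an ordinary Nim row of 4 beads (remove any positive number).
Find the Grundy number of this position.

6

Grundy values for row A (subtraction set {2, 3, 5}):
k:     0  1  2  3  4  5  6
g(k):  0  0  1  1  2  2  3
So g(6) = 3.
Build the Grundy sequence for row B with g(k) = mex{g(k−s) : s ∈ {3, 4}, s ≤ k}:
g(0) = mex{} = 0
g(1) = mex{} = 0
g(2) = mex{} = 0
g(3) = mex{0} = 1
g(4) = mex{0} = 1
g(5) = mex{0} = 1
So g(5) = 1.
Row C is a plain Nim row of size 4, so its Grundy value is 4.
The value of a disjunctive sum is the nim-sum of the parts.
Combined value = 3 XOR 1 XOR 4 = 6.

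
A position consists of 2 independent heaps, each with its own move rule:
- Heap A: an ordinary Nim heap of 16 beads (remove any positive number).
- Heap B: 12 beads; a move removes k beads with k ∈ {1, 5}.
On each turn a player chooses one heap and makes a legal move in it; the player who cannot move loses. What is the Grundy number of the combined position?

Heap A is a plain Nim heap of size 16, so its Grundy value is 16.
For heap B, compute g(0), g(1), … with moves {1, 5}:
g(0) = mex{} = 0
g(1) = mex{0} = 1
g(2) = mex{1} = 0
g(3) = mex{0} = 1
g(4) = mex{1} = 0
g(5) = mex{0} = 1
g(6) = mex{1} = 0
g(7) = mex{0} = 1
g(8) = mex{1} = 0
g(9) = mex{0} = 1
g(10) = mex{1} = 0
g(11) = mex{0} = 1
g(12) = mex{1} = 0
So g(12) = 0.
The value of a disjunctive sum is the nim-sum of the parts.
Combined value = 16 ⊕ 0 = 16.

16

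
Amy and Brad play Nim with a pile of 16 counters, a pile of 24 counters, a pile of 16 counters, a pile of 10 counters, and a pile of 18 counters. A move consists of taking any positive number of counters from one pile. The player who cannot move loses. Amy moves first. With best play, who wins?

Brad wins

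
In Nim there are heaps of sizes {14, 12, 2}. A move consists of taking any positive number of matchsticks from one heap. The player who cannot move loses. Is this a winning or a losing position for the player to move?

Losing position

Compute the nim-sum pairwise:
14 XOR 12 = 2
2 XOR 2 = 0
The nim-sum is 0, so this is a P-position: the player to move is in a losing position under optimal play.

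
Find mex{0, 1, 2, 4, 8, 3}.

5

The values 0, 1, 2, 3, 4 are all present; 5 is the first non-negative integer missing from the set.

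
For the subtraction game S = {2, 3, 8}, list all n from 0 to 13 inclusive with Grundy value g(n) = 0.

0, 1, 5, 6, 10, 11

Compute g(0), g(1), … for moves {2, 3, 8}:
g(0) = mex{} = 0
g(1) = mex{} = 0
g(2) = mex{0} = 1
g(3) = mex{0} = 1
g(4) = mex{0,1} = 2
g(5) = mex{1} = 0
g(6) = mex{1,2} = 0
g(7) = mex{0,2} = 1
g(8) = mex{0} = 1
g(9) = mex{0,1} = 2
g(10) = mex{1} = 0
g(11) = mex{1,2} = 0
g(12) = mex{0,2} = 1
g(13) = mex{0} = 1
The P-positions (g = 0) in 0..13 are 0, 1, 5, 6, 10, 11.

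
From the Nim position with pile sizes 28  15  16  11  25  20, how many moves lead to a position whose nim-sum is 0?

Compute the nim-sum pairwise:
28 ⊕ 15 = 19
19 ⊕ 16 = 3
3 ⊕ 11 = 8
8 ⊕ 25 = 17
17 ⊕ 20 = 5
The overall nim-sum is X = 5. A pile of size p has a winning move iff p XOR X < p (reduce it to p XOR X).
  28: 28 XOR 5 = 25 < 28 — winning move (to 25).
  15: 15 XOR 5 = 10 < 15 — winning move (to 10).
  16: 16 XOR 5 = 21 ≥ 16 — no move.
  11: 11 XOR 5 = 14 ≥ 11 — no move.
  25: 25 XOR 5 = 28 ≥ 25 — no move.
  20: 20 XOR 5 = 17 < 20 — winning move (to 17).
That gives 3 winning moves.

3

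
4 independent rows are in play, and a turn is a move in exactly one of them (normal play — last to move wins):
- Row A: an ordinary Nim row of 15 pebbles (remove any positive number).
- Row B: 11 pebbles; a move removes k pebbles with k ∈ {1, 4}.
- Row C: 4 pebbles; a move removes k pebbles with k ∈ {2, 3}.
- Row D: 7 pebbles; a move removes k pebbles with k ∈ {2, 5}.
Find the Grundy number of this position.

Row A is a plain Nim row of size 15, so its Grundy value is 15.
Grundy values for row B (subtraction set {1, 4}):
k:     0  1  2  3  4  5  6  7  8  9 10 11
g(k):  0  1  0  1  2  0  1  0  1  2  0  1
So g(11) = 1.
Grundy values for row C (subtraction set {2, 3}):
g(0) = mex{} = 0
g(1) = mex{} = 0
g(2) = mex{0} = 1
g(3) = mex{0} = 1
g(4) = mex{0,1} = 2
So g(4) = 2.
For row D, compute g(0), g(1), … with moves {2, 5}:
g(0) = mex{} = 0
g(1) = mex{} = 0
g(2) = mex{0} = 1
g(3) = mex{0} = 1
g(4) = mex{1} = 0
g(5) = mex{0,1} = 2
g(6) = mex{0} = 1
g(7) = mex{1,2} = 0
So g(7) = 0.
The value of a disjunctive sum is the nim-sum of the parts.
Combined value = 15 XOR 1 XOR 2 XOR 0 = 12.

12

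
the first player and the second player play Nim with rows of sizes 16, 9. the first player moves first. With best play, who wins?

the first player wins

Compute the nim-sum pairwise:
16 ^ 9 = 25
The nim-sum is 25 ≠ 0, so this is an N-position: the player to move can win; the first player has a winning move.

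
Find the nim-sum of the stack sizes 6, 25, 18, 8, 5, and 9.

9

Write each in binary and XOR column by column:
  00110  (6)
  11001  (25)
  10010  (18)
  01000  (8)
  00101  (5)
  01001  (9)
  -----
  01001  (9)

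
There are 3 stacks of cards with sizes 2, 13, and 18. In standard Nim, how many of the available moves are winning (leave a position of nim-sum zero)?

Nim-sum: 2 XOR 13 XOR 18 = 29.
The overall nim-sum is X = 29. A stack of size p has a winning move iff p XOR X < p (reduce it to p XOR X).
  2: 2 XOR 29 = 31 ≥ 2 — no move.
  13: 13 XOR 29 = 16 ≥ 13 — no move.
  18: 18 XOR 29 = 15 < 18 — winning move (to 15).
That gives 1 winning move.

1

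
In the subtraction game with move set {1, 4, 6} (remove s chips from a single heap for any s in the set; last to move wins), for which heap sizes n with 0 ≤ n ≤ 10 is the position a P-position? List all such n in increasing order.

0, 2, 5, 7, 10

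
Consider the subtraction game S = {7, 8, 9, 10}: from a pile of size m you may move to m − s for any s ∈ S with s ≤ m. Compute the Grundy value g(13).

1

Grundy values for subtraction set {7, 8, 9, 10}:
k:     0  1  2  3  4  5  6  7  8  9 10 11 12 13
g(k):  0  0  0  0  0  0  0  1  1  1  1  1  1  1
So g(13) = 1.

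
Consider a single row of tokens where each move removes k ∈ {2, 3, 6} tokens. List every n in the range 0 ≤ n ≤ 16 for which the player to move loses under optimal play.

Compute g(0), g(1), … for moves {2, 3, 6}:
k:     0  1  2  3  4  5  6  7  8  9 10 11 12 13 14 15 16
g(k):  0  0  1  1  2  0  3  1  2  0  0  1  1  2  0  3  1
The P-positions (g = 0) in 0..16 are 0, 1, 5, 9, 10, 14.

0, 1, 5, 9, 10, 14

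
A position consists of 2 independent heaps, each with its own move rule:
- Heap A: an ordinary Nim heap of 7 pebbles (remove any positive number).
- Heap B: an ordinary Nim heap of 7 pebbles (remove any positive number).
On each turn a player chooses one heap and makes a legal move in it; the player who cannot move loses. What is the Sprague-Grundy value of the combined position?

0

Heap A is a plain Nim heap of size 7, so its Grundy value is 7.
Heap B is a plain Nim heap of size 7, so its Grundy value is 7.
By the Sprague-Grundy theorem, the Grundy value of a sum of independent games is the XOR of the component values.
Combined value = 7 ⊕ 7 = 0.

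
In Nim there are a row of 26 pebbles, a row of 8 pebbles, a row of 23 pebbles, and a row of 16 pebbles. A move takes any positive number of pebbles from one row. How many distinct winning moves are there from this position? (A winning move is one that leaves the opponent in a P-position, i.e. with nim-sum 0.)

In binary:
  11010  (26)
  01000  (8)
  10111  (23)
  10000  (16)
  -----
  10101  (21)
The overall nim-sum is X = 21. A row of size p has a winning move iff p XOR X < p (reduce it to p XOR X).
  26: 26 XOR 21 = 15 < 26 — winning move (to 15).
  8: 8 XOR 21 = 29 ≥ 8 — no move.
  23: 23 XOR 21 = 2 < 23 — winning move (to 2).
  16: 16 XOR 21 = 5 < 16 — winning move (to 5).
That gives 3 winning moves.

3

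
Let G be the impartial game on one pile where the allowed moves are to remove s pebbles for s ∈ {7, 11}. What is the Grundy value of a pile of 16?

Grundy values for subtraction set {7, 11}:
k:     0  1  2  3  4  5  6  7  8  9 10 11 12 13 14 15 16
g(k):  0  0  0  0  0  0  0  1  1  1  1  1  1  1  2  2  2
So g(16) = 2.

2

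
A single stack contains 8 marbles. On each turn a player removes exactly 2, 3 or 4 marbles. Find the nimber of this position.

Build the Grundy sequence with g(k) = mex{g(k−s) : s ∈ {2, 3, 4}, s ≤ k}:
g(0) = mex{} = 0
g(1) = mex{} = 0
g(2) = mex{0} = 1
g(3) = mex{0} = 1
g(4) = mex{0,1} = 2
g(5) = mex{0,1} = 2
g(6) = mex{1,2} = 0
g(7) = mex{1,2} = 0
g(8) = mex{0,2} = 1
So g(8) = 1.

1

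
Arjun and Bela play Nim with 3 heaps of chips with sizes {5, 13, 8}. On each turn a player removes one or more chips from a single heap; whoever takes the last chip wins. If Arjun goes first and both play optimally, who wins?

Bela wins

In binary:
  0101  (5)
  1101  (13)
  1000  (8)
  ----
  0000  (0)
The nim-sum is 0, so this is a P-position: the player to move is in a losing position under optimal play; Arjun is about to move from it and so loses — Bela wins.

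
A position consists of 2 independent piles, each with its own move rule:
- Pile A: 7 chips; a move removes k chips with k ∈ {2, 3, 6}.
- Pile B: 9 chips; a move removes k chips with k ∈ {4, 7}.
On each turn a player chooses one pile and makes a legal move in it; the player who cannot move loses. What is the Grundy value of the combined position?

3

For pile A, compute g(0), g(1), … with moves {2, 3, 6}:
g(0) = mex{} = 0
g(1) = mex{} = 0
g(2) = mex{0} = 1
g(3) = mex{0} = 1
g(4) = mex{0,1} = 2
g(5) = mex{1} = 0
g(6) = mex{0,1,2} = 3
g(7) = mex{0,2} = 1
So g(7) = 1.
Build the Grundy sequence for pile B with g(k) = mex{g(k−s) : s ∈ {4, 7}, s ≤ k}:
g(0) = mex{} = 0
g(1) = mex{} = 0
g(2) = mex{} = 0
g(3) = mex{} = 0
g(4) = mex{0} = 1
g(5) = mex{0} = 1
g(6) = mex{0} = 1
g(7) = mex{0} = 1
g(8) = mex{0,1} = 2
g(9) = mex{0,1} = 2
So g(9) = 2.
The value of a disjunctive sum is the nim-sum of the parts.
Combined value = 1 XOR 2 = 3.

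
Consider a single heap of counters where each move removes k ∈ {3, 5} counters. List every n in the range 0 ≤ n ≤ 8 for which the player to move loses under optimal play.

0, 1, 2, 8

Compute g(0), g(1), … for moves {3, 5}:
g(0) = mex{} = 0
g(1) = mex{} = 0
g(2) = mex{} = 0
g(3) = mex{0} = 1
g(4) = mex{0} = 1
g(5) = mex{0} = 1
g(6) = mex{0,1} = 2
g(7) = mex{0,1} = 2
g(8) = mex{1} = 0
The P-positions (g = 0) in 0..8 are 0, 1, 2, 8.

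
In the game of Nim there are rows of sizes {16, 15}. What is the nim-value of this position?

Nim-sum: 16 ^ 15 = 31.

31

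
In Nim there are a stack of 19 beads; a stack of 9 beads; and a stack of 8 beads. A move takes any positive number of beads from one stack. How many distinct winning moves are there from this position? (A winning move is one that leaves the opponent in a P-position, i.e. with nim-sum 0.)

1

Compute the nim-sum pairwise:
19 ^ 9 = 26
26 ^ 8 = 18
The overall nim-sum is X = 18. A stack of size p has a winning move iff p XOR X < p (reduce it to p XOR X).
  19: 19 XOR 18 = 1 < 19 — winning move (to 1).
  9: 9 XOR 18 = 27 ≥ 9 — no move.
  8: 8 XOR 18 = 26 ≥ 8 — no move.
That gives 1 winning move.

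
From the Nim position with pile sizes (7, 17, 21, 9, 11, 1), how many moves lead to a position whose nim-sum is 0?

0

Compute the nim-sum pairwise:
7 ^ 17 = 22
22 ^ 21 = 3
3 ^ 9 = 10
10 ^ 11 = 1
1 ^ 1 = 0
The nim-sum is already 0, so every move leaves a nonzero nim-sum — there are no winning moves.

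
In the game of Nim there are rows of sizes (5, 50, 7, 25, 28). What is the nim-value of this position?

Write each in binary and XOR column by column:
  000101  (5)
  110010  (50)
  000111  (7)
  011001  (25)
  011100  (28)
  ------
  110101  (53)

53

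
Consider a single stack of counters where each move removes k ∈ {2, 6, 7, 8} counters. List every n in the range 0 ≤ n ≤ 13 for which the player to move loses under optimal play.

0, 1, 4, 5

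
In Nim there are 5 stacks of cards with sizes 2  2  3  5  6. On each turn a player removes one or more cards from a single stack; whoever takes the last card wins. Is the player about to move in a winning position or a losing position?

Losing position

Write each in binary and XOR column by column:
  010  (2)
  010  (2)
  011  (3)
  101  (5)
  110  (6)
  ---
  000  (0)
The nim-sum is 0, so this is a P-position: the player to move is in a losing position under optimal play.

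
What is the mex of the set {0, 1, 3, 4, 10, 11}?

The values 0, 1 are all present; 2 is the first non-negative integer missing from the set.

2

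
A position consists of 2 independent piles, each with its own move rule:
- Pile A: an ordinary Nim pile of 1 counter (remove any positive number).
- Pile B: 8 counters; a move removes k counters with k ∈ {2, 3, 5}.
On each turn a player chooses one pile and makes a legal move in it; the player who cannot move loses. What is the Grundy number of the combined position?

1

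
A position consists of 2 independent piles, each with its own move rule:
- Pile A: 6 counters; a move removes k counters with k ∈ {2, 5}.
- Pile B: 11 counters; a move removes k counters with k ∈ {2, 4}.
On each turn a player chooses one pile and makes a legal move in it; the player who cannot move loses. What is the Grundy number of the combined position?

3

For pile A, compute g(0), g(1), … with moves {2, 5}:
g(0) = mex{} = 0
g(1) = mex{} = 0
g(2) = mex{0} = 1
g(3) = mex{0} = 1
g(4) = mex{1} = 0
g(5) = mex{0,1} = 2
g(6) = mex{0} = 1
So g(6) = 1.
For pile B, compute g(0), g(1), … with moves {2, 4}:
g(0) = mex{} = 0
g(1) = mex{} = 0
g(2) = mex{0} = 1
g(3) = mex{0} = 1
g(4) = mex{0,1} = 2
g(5) = mex{0,1} = 2
g(6) = mex{1,2} = 0
g(7) = mex{1,2} = 0
g(8) = mex{0,2} = 1
g(9) = mex{0,2} = 1
g(10) = mex{0,1} = 2
g(11) = mex{0,1} = 2
So g(11) = 2.
The value of a disjunctive sum is the nim-sum of the parts.
Combined value = 1 ⊕ 2 = 3.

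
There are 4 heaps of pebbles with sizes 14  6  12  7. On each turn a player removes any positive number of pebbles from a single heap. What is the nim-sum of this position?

Compute the nim-sum pairwise:
14 ^ 6 = 8
8 ^ 12 = 4
4 ^ 7 = 3

3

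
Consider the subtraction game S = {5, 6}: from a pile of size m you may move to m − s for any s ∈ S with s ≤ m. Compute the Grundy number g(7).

1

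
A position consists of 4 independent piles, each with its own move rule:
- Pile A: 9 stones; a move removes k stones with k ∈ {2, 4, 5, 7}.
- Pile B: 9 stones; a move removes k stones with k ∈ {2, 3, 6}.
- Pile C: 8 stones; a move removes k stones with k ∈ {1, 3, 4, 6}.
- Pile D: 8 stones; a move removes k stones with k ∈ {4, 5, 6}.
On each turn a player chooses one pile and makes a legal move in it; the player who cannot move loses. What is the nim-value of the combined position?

Grundy values for pile A (subtraction set {2, 4, 5, 7}):
k:     0  1  2  3  4  5  6  7  8  9
g(k):  0  0  1  1  2  2  3  3  4  0
So g(9) = 0.
For pile B, compute g(0), g(1), … with moves {2, 3, 6}:
k:     0  1  2  3  4  5  6  7  8  9
g(k):  0  0  1  1  2  0  3  1  2  0
So g(9) = 0.
Grundy values for pile C (subtraction set {1, 3, 4, 6}):
k:     0  1  2  3  4  5  6  7  8
g(k):  0  1  0  1  2  3  2  0  1
So g(8) = 1.
Build the Grundy sequence for pile D with g(k) = mex{g(k−s) : s ∈ {4, 5, 6}, s ≤ k}:
g(0) = mex{} = 0
g(1) = mex{} = 0
g(2) = mex{} = 0
g(3) = mex{} = 0
g(4) = mex{0} = 1
g(5) = mex{0} = 1
g(6) = mex{0} = 1
g(7) = mex{0} = 1
g(8) = mex{0,1} = 2
So g(8) = 2.
The value of a disjunctive sum is the nim-sum of the parts.
Combined value = 0 ⊕ 0 ⊕ 1 ⊕ 2 = 3.

3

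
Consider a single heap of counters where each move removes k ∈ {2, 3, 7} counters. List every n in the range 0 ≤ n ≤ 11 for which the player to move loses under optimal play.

Build the Grundy sequence with g(k) = mex{g(k−s) : s ∈ {2, 3, 7}, s ≤ k}:
g(0) = mex{} = 0
g(1) = mex{} = 0
g(2) = mex{0} = 1
g(3) = mex{0} = 1
g(4) = mex{0,1} = 2
g(5) = mex{1} = 0
g(6) = mex{1,2} = 0
g(7) = mex{0,2} = 1
g(8) = mex{0} = 1
g(9) = mex{0,1} = 2
g(10) = mex{1} = 0
g(11) = mex{1,2} = 0
The P-positions (g = 0) in 0..11 are 0, 1, 5, 6, 10, 11.

0, 1, 5, 6, 10, 11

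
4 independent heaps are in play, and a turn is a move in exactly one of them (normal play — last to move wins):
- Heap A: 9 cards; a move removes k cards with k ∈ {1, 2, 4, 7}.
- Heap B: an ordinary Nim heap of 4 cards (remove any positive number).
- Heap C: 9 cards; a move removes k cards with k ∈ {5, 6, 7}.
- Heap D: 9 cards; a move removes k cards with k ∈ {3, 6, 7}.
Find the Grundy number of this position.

6

Grundy values for heap A (subtraction set {1, 2, 4, 7}):
g(0) = mex{} = 0
g(1) = mex{0} = 1
g(2) = mex{0,1} = 2
g(3) = mex{1,2} = 0
g(4) = mex{0,2} = 1
g(5) = mex{0,1} = 2
g(6) = mex{1,2} = 0
g(7) = mex{0,2} = 1
g(8) = mex{0,1} = 2
g(9) = mex{1,2} = 0
So g(9) = 0.
Heap B is a plain Nim heap of size 4, so its Grundy value is 4.
For heap C, compute g(0), g(1), … with moves {5, 6, 7}:
g(0) = mex{} = 0
g(1) = mex{} = 0
g(2) = mex{} = 0
g(3) = mex{} = 0
g(4) = mex{} = 0
g(5) = mex{0} = 1
g(6) = mex{0} = 1
g(7) = mex{0} = 1
g(8) = mex{0} = 1
g(9) = mex{0} = 1
So g(9) = 1.
Grundy values for heap D (subtraction set {3, 6, 7}):
k:     0  1  2  3  4  5  6  7  8  9
g(k):  0  0  0  1  1  1  2  2  2  3
So g(9) = 3.
The value of a disjunctive sum is the nim-sum of the parts.
Combined value = 0 XOR 4 XOR 1 XOR 3 = 6.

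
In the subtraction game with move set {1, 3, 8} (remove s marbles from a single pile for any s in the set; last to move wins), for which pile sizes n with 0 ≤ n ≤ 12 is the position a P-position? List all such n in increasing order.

Grundy values for subtraction set {1, 3, 8}:
g(0) = mex{} = 0
g(1) = mex{0} = 1
g(2) = mex{1} = 0
g(3) = mex{0} = 1
g(4) = mex{1} = 0
g(5) = mex{0} = 1
g(6) = mex{1} = 0
g(7) = mex{0} = 1
g(8) = mex{0,1} = 2
g(9) = mex{0,1,2} = 3
g(10) = mex{0,1,3} = 2
g(11) = mex{1,2} = 0
g(12) = mex{0,3} = 1
The P-positions (g = 0) in 0..12 are 0, 2, 4, 6, 11.

0, 2, 4, 6, 11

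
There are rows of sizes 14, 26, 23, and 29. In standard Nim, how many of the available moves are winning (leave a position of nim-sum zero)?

3

Compute the nim-sum pairwise:
14 ^ 26 = 20
20 ^ 23 = 3
3 ^ 29 = 30
The overall nim-sum is X = 30. A row of size p has a winning move iff p XOR X < p (reduce it to p XOR X).
  14: 14 XOR 30 = 16 ≥ 14 — no move.
  26: 26 XOR 30 = 4 < 26 — winning move (to 4).
  23: 23 XOR 30 = 9 < 23 — winning move (to 9).
  29: 29 XOR 30 = 3 < 29 — winning move (to 3).
That gives 3 winning moves.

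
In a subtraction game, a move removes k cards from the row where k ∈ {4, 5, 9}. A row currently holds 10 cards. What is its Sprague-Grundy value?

Grundy values for subtraction set {4, 5, 9}:
k:     0  1  2  3  4  5  6  7  8  9 10
g(k):  0  0  0  0  1  1  1  1  2  2  2
So g(10) = 2.

2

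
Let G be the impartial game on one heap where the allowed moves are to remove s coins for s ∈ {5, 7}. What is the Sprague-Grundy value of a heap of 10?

Grundy values for subtraction set {5, 7}:
k:     0  1  2  3  4  5  6  7  8  9 10
g(k):  0  0  0  0  0  1  1  1  1  1  2
So g(10) = 2.

2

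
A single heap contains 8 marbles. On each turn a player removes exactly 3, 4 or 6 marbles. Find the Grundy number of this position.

Compute g(0), g(1), … for moves {3, 4, 6}:
g(0) = mex{} = 0
g(1) = mex{} = 0
g(2) = mex{} = 0
g(3) = mex{0} = 1
g(4) = mex{0} = 1
g(5) = mex{0} = 1
g(6) = mex{0,1} = 2
g(7) = mex{0,1} = 2
g(8) = mex{0,1} = 2
So g(8) = 2.

2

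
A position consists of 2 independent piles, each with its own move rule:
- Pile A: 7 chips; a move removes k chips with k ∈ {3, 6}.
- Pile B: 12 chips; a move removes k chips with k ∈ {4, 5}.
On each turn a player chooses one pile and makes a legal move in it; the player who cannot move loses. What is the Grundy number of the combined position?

2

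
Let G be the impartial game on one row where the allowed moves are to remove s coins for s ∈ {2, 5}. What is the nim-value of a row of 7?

Build the Grundy sequence with g(k) = mex{g(k−s) : s ∈ {2, 5}, s ≤ k}:
k:     0  1  2  3  4  5  6  7
g(k):  0  0  1  1  0  2  1  0
So g(7) = 0.

0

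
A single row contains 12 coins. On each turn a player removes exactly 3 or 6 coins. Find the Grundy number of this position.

1

Grundy values for subtraction set {3, 6}:
g(0) = mex{} = 0
g(1) = mex{} = 0
g(2) = mex{} = 0
g(3) = mex{0} = 1
g(4) = mex{0} = 1
g(5) = mex{0} = 1
g(6) = mex{0,1} = 2
g(7) = mex{0,1} = 2
g(8) = mex{0,1} = 2
g(9) = mex{1,2} = 0
g(10) = mex{1,2} = 0
g(11) = mex{1,2} = 0
g(12) = mex{0,2} = 1
So g(12) = 1.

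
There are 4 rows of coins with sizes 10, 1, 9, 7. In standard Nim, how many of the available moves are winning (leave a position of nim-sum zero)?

Nim-sum: 10 ⊕ 1 ⊕ 9 ⊕ 7 = 5.
The overall nim-sum is X = 5. A row of size p has a winning move iff p XOR X < p (reduce it to p XOR X).
  10: 10 XOR 5 = 15 ≥ 10 — no move.
  1: 1 XOR 5 = 4 ≥ 1 — no move.
  9: 9 XOR 5 = 12 ≥ 9 — no move.
  7: 7 XOR 5 = 2 < 7 — winning move (to 2).
That gives 1 winning move.

1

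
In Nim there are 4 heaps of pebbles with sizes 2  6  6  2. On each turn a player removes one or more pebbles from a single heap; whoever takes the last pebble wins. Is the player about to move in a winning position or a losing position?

Losing position

Bitwise XOR of the heap sizes:
  010  (2)
  110  (6)
  110  (6)
  010  (2)
  ---
  000  (0)
The nim-sum is 0, so this is a P-position: the player to move is in a losing position under optimal play.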